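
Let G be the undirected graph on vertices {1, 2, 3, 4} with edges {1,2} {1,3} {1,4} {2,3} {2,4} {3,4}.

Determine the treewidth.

A width-3 tree decomposition is:
Bags: B1 = {1, 2, 3, 4}
Tree: (single bag)
A single bag containing all 4 vertices is trivially a valid decomposition of width 3. Conversely, {1, 2, 3, 4} is a clique of size 4, and the vertices of any clique must share a bag in every tree decomposition; so some bag has ≥ 4 vertices and tw(G) ≥ 3. Therefore the treewidth is 3.

3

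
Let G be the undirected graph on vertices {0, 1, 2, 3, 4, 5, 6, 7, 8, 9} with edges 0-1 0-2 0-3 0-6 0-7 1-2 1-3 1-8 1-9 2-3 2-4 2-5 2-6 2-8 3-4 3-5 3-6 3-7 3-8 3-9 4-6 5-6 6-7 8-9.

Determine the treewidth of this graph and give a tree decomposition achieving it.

Treewidth 3.
Bags: B1 = {0, 2, 3, 6}  B2 = {2, 3, 4, 6}  B3 = {2, 3, 5, 6}  B4 = {0, 1, 2, 3}  B5 = {1, 2, 3, 8}  B6 = {0, 3, 6, 7}  B7 = {1, 3, 8, 9}
Tree: B1–B2, B1–B3, B1–B4, B4–B5, B1–B6, B5–B7

Every bag has size at most 4, so the width is 4 − 1 = 3 and tw(G) ≤ 3. On the other hand G contains the 4-clique {1, 3, 8, 9}. A clique must lie in a single bag of any decomposition, so no decomposition can have width below 3. Hence tw(G) = 3 exactly.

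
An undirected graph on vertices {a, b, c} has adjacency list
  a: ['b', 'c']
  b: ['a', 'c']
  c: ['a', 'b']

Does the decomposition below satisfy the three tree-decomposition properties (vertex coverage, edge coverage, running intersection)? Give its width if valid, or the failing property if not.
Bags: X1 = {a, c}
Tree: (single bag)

A tree decomposition must satisfy three properties: every vertex lies in some bag; for every edge, both endpoints lie together in some bag; and for every vertex, the bags containing it form a connected subtree. Here vertex b appears in no bag, so the decomposition is invalid.

No — vertex b appears in no bag.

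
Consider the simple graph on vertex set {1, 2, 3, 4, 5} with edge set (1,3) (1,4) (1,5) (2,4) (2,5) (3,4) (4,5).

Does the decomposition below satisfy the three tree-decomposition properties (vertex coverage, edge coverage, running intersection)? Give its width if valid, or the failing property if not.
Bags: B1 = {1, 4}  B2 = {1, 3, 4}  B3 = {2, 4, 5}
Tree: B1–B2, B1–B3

A tree decomposition must satisfy three properties: every vertex lies in some bag; for every edge, both endpoints lie together in some bag; and for every vertex, the bags containing it form a connected subtree. Here edge (5,1) lies in no bag, so the decomposition is invalid.

No — edge (5,1) lies in no bag.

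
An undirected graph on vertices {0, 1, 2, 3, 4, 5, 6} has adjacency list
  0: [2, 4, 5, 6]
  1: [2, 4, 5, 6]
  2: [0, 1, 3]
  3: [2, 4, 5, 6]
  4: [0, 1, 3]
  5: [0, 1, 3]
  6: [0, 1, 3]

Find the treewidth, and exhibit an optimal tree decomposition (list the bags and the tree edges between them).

Each bag holds 4 vertices, so the decomposition has width 3, which upper-bounds the treewidth. For the lower bound: the 4 vertex sets {1,2}, {0,4}, {3}, {5} are disjoint, each induces a connected subgraph, and every pair is joined by at least one edge of G. Contracting each set to a single vertex therefore yields K_{4} as a minor, and since treewidth is minor-monotone, tw(G) ≥ tw(K_{4}) = 3. Hence tw(G) = 3 exactly.

Treewidth 3.
One such decomposition:
Bags: B1 = {0, 1, 2, 3}  B2 = {0, 1, 3, 4}  B3 = {0, 1, 3, 5}  B4 = {0, 1, 3, 6}
Tree: B1–B2, B2–B3, B3–B4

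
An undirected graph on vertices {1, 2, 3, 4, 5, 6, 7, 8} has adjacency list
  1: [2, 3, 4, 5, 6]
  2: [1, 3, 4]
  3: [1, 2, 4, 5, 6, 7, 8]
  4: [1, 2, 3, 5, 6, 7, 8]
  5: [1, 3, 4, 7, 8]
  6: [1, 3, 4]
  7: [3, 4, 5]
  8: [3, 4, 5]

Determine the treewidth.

A width-3 tree decomposition is:
Bags: B1 = {3, 4, 5, 8}  B2 = {1, 3, 4, 5}  B3 = {1, 2, 3, 4}  B4 = {3, 4, 5, 7}  B5 = {1, 3, 4, 6}
Tree: B1–B2, B2–B3, B2–B4, B2–B5
The largest bag has 4 vertices, giving width 3; this decomposition certifies tw(G) ≤ 3. On the other hand G contains the 4-clique {3, 4, 5, 8}. A clique must lie in a single bag of any decomposition, so no decomposition can have width below 3. Therefore the treewidth is 3.

3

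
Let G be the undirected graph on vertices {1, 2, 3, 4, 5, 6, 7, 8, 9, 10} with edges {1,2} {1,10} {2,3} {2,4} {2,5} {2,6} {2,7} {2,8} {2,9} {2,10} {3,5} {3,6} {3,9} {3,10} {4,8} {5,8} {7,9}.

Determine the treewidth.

2

A width-2 tree decomposition is:
Bags: B1 = {2, 3, 5}  B2 = {2, 5, 8}  B3 = {2, 3, 6}  B4 = {2, 3, 9}  B5 = {2, 4, 8}  B6 = {2, 3, 10}  B7 = {2, 7, 9}  B8 = {1, 2, 10}
Tree: B1–B2, B1–B3, B1–B4, B2–B5, B3–B6, B4–B7, B6–B8
The largest bag has 3 vertices, giving width 2; this decomposition certifies tw(G) ≤ 2. For the lower bound, the 3 vertices {1, 2, 10} are pairwise adjacent, and any tree decomposition puts a clique entirely inside one bag — forcing width ≥ 2. The upper and lower bounds meet at 2, so that is the treewidth.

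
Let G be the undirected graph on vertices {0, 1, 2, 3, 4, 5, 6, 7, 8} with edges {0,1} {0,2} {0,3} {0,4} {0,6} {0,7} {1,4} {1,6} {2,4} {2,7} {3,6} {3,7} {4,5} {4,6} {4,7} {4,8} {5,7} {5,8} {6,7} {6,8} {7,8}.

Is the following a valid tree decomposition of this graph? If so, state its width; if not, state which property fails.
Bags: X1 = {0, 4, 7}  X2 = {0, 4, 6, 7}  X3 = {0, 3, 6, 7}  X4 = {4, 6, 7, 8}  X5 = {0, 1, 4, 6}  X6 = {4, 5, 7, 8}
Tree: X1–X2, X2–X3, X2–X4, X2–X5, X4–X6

No — vertex 2 appears in no bag.

A tree decomposition must satisfy three properties: every vertex lies in some bag; for every edge, both endpoints lie together in some bag; and for every vertex, the bags containing it form a connected subtree. Here vertex 2 appears in no bag, so the decomposition is invalid.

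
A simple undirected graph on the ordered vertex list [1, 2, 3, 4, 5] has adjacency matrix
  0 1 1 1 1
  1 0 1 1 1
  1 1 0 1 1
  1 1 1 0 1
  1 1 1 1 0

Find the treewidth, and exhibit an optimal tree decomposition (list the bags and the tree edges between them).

Treewidth 4.
One such decomposition:
Bags: B1 = {1, 2, 3, 4, 5}
Tree: (single bag)

A single bag containing all 5 vertices is trivially a valid decomposition of width 4. On the other hand G contains the 5-clique {1, 2, 3, 4, 5}. A clique must lie in a single bag of any decomposition, so no decomposition can have width below 4. Combining the bounds, tw(G) = 4.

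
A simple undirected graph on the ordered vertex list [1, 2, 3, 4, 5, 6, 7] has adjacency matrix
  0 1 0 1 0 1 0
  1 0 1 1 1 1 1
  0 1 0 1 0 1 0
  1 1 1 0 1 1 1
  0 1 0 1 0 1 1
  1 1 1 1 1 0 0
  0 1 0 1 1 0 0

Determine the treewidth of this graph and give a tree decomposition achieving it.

Treewidth 3.
Bags: B1 = {2, 3, 4, 6}  B2 = {1, 2, 4, 6}  B3 = {2, 4, 5, 6}  B4 = {2, 4, 5, 7}
Tree: B1–B2, B1–B3, B3–B4

Each bag holds 4 vertices, so the decomposition has width 3, which upper-bounds the treewidth. On the other hand G contains the 4-clique {1, 2, 4, 6}. A clique must lie in a single bag of any decomposition, so no decomposition can have width below 3. Hence tw(G) = 3 exactly.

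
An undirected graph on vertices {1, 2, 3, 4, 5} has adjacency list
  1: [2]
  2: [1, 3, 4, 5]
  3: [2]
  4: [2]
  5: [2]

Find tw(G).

1

A width-1 tree decomposition is:
Bags: B1 = {1, 2}  B2 = {2, 3}  B3 = {2, 4}  B4 = {2, 5}
Tree: B1–B2, B2–B3, B2–B4
The largest bag has 2 vertices, giving width 1; this decomposition certifies tw(G) ≤ 1. G has an edge, so its treewidth is at least 1. The upper and lower bounds meet at 1, so that is the treewidth.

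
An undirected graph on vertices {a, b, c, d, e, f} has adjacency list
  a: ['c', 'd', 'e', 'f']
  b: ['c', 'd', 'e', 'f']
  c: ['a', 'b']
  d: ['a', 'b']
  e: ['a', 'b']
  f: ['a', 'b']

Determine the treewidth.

A width-2 tree decomposition is:
Bags: B1 = {a, b, c}  B2 = {a, b, e}  B3 = {a, b, d}  B4 = {a, b, f}
Tree: B1–B2, B2–B3, B3–B4
Every bag has size at most 3, so the width is 3 − 1 = 2 and tw(G) ≤ 2. For the lower bound, G contains the cycle c–b–e–a–c, so G is not a forest; only forests have treewidth ≤ 1, hence tw(G) ≥ 2. Hence tw(G) = 2 exactly.

2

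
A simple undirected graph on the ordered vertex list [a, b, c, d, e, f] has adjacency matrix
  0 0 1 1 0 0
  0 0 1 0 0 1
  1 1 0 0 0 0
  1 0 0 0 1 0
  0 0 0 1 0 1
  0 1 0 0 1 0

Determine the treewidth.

2

A width-2 tree decomposition is:
Bags: B1 = {a, b, c}  B2 = {a, b, d}  B3 = {b, d, e}  B4 = {b, e, f}
Tree: B1–B2, B2–B3, B3–B4
The largest bag has 3 vertices, giving width 2; this decomposition certifies tw(G) ≤ 2. The edges b–c–a–d–e–f–b form a cycle, so G is not a tree and its treewidth is at least 2. Therefore the treewidth is 2.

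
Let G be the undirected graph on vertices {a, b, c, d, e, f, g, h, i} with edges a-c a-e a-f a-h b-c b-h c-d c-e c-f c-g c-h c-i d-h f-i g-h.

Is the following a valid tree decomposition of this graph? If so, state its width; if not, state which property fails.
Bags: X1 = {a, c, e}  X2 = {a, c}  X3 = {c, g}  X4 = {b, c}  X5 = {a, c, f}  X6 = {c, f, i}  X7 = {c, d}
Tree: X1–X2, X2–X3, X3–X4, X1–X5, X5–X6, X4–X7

A tree decomposition must satisfy three properties: every vertex lies in some bag; for every edge, both endpoints lie together in some bag; and for every vertex, the bags containing it form a connected subtree. Here vertex h appears in no bag, so the decomposition is invalid.

No — vertex h appears in no bag.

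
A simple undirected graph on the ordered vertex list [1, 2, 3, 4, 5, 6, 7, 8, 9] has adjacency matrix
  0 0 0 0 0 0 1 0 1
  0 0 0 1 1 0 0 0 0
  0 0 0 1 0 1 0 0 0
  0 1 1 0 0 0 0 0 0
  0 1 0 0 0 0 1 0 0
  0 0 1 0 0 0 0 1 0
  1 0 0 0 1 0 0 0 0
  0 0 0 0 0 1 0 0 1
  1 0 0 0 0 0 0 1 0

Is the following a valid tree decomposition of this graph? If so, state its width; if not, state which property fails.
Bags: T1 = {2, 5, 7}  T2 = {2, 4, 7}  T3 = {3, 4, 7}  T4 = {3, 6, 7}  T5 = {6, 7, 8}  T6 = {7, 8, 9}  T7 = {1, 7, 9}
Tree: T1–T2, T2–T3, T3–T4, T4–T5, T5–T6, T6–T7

Yes; width 2.

Checking the three conditions: (i) the bags cover all of {1, 2, 3, 4, 5, 6, 7, 8, 9}; (ii) for each edge, some bag contains both endpoints; (iii) the bags containing any fixed vertex form a subtree. All hold, so the decomposition is valid with width 3 − 1 = 2.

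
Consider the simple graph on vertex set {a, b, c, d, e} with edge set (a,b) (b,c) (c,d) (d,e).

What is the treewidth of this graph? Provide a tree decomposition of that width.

Every bag has size at most 2, so the width is 2 − 1 = 1 and tw(G) ≤ 1. Any graph with an edge has treewidth ≥ 1, and G has the edge e–d. Hence tw(G) = 1 exactly.

Treewidth 1.
One optimal decomposition is:
Bags: B1 = {d, e}  B2 = {c, d}  B3 = {b, c}  B4 = {a, b}
Tree: B1–B2, B2–B3, B3–B4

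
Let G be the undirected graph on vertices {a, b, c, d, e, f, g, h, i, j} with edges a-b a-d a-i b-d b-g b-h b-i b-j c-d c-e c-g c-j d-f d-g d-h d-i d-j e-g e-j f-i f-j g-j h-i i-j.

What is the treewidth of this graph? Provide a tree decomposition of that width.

Treewidth 3.
One optimal decomposition is:
Bags: B1 = {b, d, i, j}  B2 = {b, d, g, j}  B3 = {c, d, g, j}  B4 = {b, d, h, i}  B5 = {d, f, i, j}  B6 = {a, b, d, i}  B7 = {c, e, g, j}
Tree: B1–B2, B2–B3, B1–B4, B1–B5, B4–B6, B3–B7

Every bag has size at most 4, so the width is 4 − 1 = 3 and tw(G) ≤ 3. For the lower bound, the 4 vertices {c, d, g, j} are pairwise adjacent, and any tree decomposition puts a clique entirely inside one bag — forcing width ≥ 3. Combining the bounds, tw(G) = 3.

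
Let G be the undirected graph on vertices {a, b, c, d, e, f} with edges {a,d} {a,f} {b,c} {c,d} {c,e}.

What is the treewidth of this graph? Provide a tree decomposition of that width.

The largest bag has 2 vertices, giving width 1; this decomposition certifies tw(G) ≤ 1. G has an edge, so its treewidth is at least 1. The upper and lower bounds meet at 1, so that is the treewidth.

Treewidth 1.
One optimal decomposition is:
Bags: B1 = {c, e}  B2 = {c, d}  B3 = {a, d}  B4 = {b, c}  B5 = {a, f}
Tree: B1–B2, B2–B3, B1–B4, B3–B5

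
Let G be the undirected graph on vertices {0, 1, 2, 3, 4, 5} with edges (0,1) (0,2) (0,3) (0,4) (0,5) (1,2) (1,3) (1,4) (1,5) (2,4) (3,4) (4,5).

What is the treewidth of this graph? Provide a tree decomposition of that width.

Each bag holds 4 vertices, so the decomposition has width 3, which upper-bounds the treewidth. Conversely, {0, 1, 2, 4} is a clique of size 4, and the vertices of any clique must share a bag in every tree decomposition; so some bag has ≥ 4 vertices and tw(G) ≥ 3. Combining the bounds, tw(G) = 3.

Treewidth 3.
One such decomposition:
Bags: B1 = {0, 1, 3, 4}  B2 = {0, 1, 4, 5}  B3 = {0, 1, 2, 4}
Tree: B1–B2, B2–B3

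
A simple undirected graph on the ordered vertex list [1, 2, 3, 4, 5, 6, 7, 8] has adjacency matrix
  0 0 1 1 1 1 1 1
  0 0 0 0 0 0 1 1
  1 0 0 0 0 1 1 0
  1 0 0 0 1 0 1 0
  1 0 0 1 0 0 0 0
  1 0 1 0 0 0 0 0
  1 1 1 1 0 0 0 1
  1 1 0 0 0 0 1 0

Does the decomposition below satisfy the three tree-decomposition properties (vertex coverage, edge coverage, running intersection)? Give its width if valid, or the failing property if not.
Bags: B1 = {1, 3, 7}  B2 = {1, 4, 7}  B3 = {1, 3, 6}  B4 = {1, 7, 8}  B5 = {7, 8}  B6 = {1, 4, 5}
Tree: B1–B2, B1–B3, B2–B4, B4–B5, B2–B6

A tree decomposition must satisfy three properties: every vertex lies in some bag; for every edge, both endpoints lie together in some bag; and for every vertex, the bags containing it form a connected subtree. Here vertex 2 appears in no bag, so the decomposition is invalid.

No — vertex 2 appears in no bag.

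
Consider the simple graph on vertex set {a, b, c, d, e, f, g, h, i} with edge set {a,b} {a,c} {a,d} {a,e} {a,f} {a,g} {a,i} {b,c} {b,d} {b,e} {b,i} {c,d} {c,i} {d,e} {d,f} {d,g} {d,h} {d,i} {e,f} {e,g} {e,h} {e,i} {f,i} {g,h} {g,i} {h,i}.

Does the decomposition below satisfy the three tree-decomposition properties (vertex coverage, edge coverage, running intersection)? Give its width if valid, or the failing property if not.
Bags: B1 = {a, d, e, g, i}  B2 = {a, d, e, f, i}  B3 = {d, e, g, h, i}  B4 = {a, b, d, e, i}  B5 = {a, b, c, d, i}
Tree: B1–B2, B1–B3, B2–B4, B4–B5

Every vertex of G appears in some bag (union = {a, b, c, d, e, f, g, h, i}); every edge is covered by a bag; and for each vertex v the set of bags containing v is connected in the bag tree. The decomposition is therefore valid. The largest bag has 5 vertices, so the width is 4.

Yes; width 4.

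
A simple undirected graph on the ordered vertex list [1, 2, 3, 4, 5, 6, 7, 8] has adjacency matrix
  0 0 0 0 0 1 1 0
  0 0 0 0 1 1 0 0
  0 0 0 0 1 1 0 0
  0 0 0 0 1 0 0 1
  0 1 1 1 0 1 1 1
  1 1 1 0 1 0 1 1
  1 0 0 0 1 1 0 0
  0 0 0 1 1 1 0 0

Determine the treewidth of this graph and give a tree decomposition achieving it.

Every bag has size at most 3, so the width is 3 − 1 = 2 and tw(G) ≤ 2. Conversely, {1, 6, 7} is a clique of size 3, and the vertices of any clique must share a bag in every tree decomposition; so some bag has ≥ 3 vertices and tw(G) ≥ 2. Hence tw(G) = 2 exactly.

Treewidth 2.
One such decomposition:
Bags: B1 = {3, 5, 6}  B2 = {5, 6, 8}  B3 = {5, 6, 7}  B4 = {1, 6, 7}  B5 = {2, 5, 6}  B6 = {4, 5, 8}
Tree: B1–B2, B2–B3, B3–B4, B3–B5, B2–B6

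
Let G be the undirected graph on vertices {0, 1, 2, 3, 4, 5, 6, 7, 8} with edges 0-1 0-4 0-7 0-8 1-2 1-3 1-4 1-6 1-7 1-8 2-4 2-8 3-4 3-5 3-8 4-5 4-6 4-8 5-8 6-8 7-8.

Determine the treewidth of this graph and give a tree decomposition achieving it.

Treewidth 3.
Bags: B1 = {1, 3, 4, 8}  B2 = {0, 1, 4, 8}  B3 = {3, 4, 5, 8}  B4 = {1, 2, 4, 8}  B5 = {0, 1, 7, 8}  B6 = {1, 4, 6, 8}
Tree: B1–B2, B1–B3, B1–B4, B2–B5, B4–B6

Each bag holds 4 vertices, so the decomposition has width 3, which upper-bounds the treewidth. For the lower bound, the 4 vertices {0, 1, 4, 8} are pairwise adjacent, and any tree decomposition puts a clique entirely inside one bag — forcing width ≥ 3. Combining the bounds, tw(G) = 3.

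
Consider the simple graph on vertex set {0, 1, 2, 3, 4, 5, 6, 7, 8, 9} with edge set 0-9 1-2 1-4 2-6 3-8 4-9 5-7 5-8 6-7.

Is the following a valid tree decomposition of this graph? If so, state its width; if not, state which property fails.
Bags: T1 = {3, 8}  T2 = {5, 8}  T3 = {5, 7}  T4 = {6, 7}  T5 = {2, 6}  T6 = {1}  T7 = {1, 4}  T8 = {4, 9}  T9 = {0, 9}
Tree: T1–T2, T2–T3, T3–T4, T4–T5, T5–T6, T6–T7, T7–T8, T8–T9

No — edge (2,1) lies in no bag.

A tree decomposition must satisfy three properties: every vertex lies in some bag; for every edge, both endpoints lie together in some bag; and for every vertex, the bags containing it form a connected subtree. Here edge (2,1) lies in no bag, so the decomposition is invalid.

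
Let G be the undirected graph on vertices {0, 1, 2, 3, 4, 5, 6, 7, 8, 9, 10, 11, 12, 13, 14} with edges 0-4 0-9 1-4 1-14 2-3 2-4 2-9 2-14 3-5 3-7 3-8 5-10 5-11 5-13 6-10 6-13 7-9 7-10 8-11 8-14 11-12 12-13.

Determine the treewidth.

A width-3 tree decomposition is:
Bags: B1 = {0, 1, 4, 14}  B2 = {0, 2, 4, 14}  B3 = {0, 2, 9, 14}  B4 = {2, 8, 9, 14}  B5 = {2, 3, 8, 9}  B6 = {3, 7, 8, 9}  B7 = {3, 7, 8, 11}  B8 = {3, 5, 7, 11}  B9 = {5, 7, 10, 11}  B10 = {5, 10, 11, 12}  B11 = {5, 10, 12, 13}  B12 = {6, 10, 12, 13}
Tree: B1–B2, B2–B3, B3–B4, B4–B5, B5–B6, B6–B7, B7–B8, B8–B9, B9–B10, B10–B11, B11–B12
Every bag has size at most 4, so the width is 4 − 1 = 3 and tw(G) ≤ 3. For the lower bound: the 4 vertex sets {0,1,4}, {14}, {2}, {3,7,8,9} are disjoint, each induces a connected subgraph, and every pair is joined by at least one edge of G. Contracting each set to a single vertex therefore yields K_{4} as a minor, and since treewidth is minor-monotone, tw(G) ≥ tw(K_{4}) = 3. Combining the bounds, tw(G) = 3.

3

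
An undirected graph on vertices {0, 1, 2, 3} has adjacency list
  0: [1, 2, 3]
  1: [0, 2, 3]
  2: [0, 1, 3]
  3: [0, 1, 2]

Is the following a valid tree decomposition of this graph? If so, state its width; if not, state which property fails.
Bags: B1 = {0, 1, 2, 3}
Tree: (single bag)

Yes; width 3.

Checking the three conditions: (i) the bags cover all of {0, 1, 2, 3}; (ii) for each edge, some bag contains both endpoints; (iii) the bags containing any fixed vertex form a subtree. All hold, so the decomposition is valid with width 4 − 1 = 3.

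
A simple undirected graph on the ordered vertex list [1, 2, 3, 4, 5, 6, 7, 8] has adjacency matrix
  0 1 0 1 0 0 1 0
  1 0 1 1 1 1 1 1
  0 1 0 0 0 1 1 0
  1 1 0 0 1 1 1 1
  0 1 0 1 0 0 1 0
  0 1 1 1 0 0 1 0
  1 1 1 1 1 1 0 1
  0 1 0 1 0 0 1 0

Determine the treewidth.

A width-3 tree decomposition is:
Bags: B1 = {2, 4, 5, 7}  B2 = {2, 4, 6, 7}  B3 = {1, 2, 4, 7}  B4 = {2, 3, 6, 7}  B5 = {2, 4, 7, 8}
Tree: B1–B2, B2–B3, B2–B4, B1–B5
The largest bag has 4 vertices, giving width 3; this decomposition certifies tw(G) ≤ 3. For the lower bound, the 4 vertices {2, 3, 6, 7} are pairwise adjacent, and any tree decomposition puts a clique entirely inside one bag — forcing width ≥ 3. The upper and lower bounds meet at 3, so that is the treewidth.

3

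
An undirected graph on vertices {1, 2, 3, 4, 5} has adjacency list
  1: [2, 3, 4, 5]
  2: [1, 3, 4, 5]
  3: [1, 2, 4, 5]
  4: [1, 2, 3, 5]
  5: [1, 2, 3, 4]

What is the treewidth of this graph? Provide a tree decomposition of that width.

Treewidth 4.
One such decomposition:
Bags: B1 = {1, 2, 3, 4, 5}
Tree: (single bag)

A single bag containing all 5 vertices is trivially a valid decomposition of width 4. For the lower bound, the 5 vertices {1, 2, 3, 4, 5} are pairwise adjacent, and any tree decomposition puts a clique entirely inside one bag — forcing width ≥ 4. The upper and lower bounds meet at 4, so that is the treewidth.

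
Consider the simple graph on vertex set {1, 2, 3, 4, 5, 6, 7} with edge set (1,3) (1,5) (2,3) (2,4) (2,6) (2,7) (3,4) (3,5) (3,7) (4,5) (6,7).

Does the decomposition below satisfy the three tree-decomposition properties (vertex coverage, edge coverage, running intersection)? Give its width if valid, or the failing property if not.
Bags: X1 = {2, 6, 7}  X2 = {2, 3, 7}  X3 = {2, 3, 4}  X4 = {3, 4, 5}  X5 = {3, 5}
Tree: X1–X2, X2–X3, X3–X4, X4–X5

No — vertex 1 appears in no bag.

A tree decomposition must satisfy three properties: every vertex lies in some bag; for every edge, both endpoints lie together in some bag; and for every vertex, the bags containing it form a connected subtree. Here vertex 1 appears in no bag, so the decomposition is invalid.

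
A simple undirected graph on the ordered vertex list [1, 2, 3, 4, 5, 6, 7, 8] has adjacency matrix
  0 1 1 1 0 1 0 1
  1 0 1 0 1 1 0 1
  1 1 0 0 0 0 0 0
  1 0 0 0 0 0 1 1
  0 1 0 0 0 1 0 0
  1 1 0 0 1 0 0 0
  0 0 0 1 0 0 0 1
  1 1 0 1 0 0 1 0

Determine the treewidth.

A width-2 tree decomposition is:
Bags: B1 = {1, 2, 8}  B2 = {1, 2, 6}  B3 = {2, 5, 6}  B4 = {1, 4, 8}  B5 = {1, 2, 3}  B6 = {4, 7, 8}
Tree: B1–B2, B2–B3, B1–B4, B2–B5, B4–B6
Each bag holds 3 vertices, so the decomposition has width 2, which upper-bounds the treewidth. Conversely, {1, 2, 8} is a clique of size 3, and the vertices of any clique must share a bag in every tree decomposition; so some bag has ≥ 3 vertices and tw(G) ≥ 2. The upper and lower bounds meet at 2, so that is the treewidth.

2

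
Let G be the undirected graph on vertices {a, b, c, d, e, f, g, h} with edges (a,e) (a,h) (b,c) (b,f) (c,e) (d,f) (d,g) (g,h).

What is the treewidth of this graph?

A width-2 tree decomposition is:
Bags: B1 = {a, g, h}  B2 = {a, d, g}  B3 = {a, d, f}  B4 = {a, b, f}  B5 = {a, b, c}  B6 = {a, c, e}
Tree: B1–B2, B2–B3, B3–B4, B4–B5, B5–B6
Each bag holds 3 vertices, so the decomposition has width 2, which upper-bounds the treewidth. For the lower bound, G contains the cycle a–h–g–d–f–b–c–e–a, so G is not a forest; only forests have treewidth ≤ 1, hence tw(G) ≥ 2. Combining the bounds, tw(G) = 2.

2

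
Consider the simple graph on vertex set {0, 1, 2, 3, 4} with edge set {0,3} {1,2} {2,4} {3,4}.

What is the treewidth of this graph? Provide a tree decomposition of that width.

Treewidth 1.
Bags: B1 = {0, 3}  B2 = {3, 4}  B3 = {2, 4}  B4 = {1, 2}
Tree: B1–B2, B2–B3, B3–B4

Every bag has size at most 2, so the width is 2 − 1 = 1 and tw(G) ≤ 1. G has an edge, so its treewidth is at least 1. The upper and lower bounds meet at 1, so that is the treewidth.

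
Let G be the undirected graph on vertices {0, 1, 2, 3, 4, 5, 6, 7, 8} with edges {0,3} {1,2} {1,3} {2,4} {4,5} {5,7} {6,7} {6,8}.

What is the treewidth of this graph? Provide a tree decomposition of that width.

Treewidth 1.
One optimal decomposition is:
Bags: B1 = {0, 3}  B2 = {1, 3}  B3 = {1, 2}  B4 = {2, 4}  B5 = {4, 5}  B6 = {5, 7}  B7 = {6, 7}  B8 = {6, 8}
Tree: B1–B2, B2–B3, B3–B4, B4–B5, B5–B6, B6–B7, B7–B8

The largest bag has 2 vertices, giving width 1; this decomposition certifies tw(G) ≤ 1. G has an edge, so its treewidth is at least 1. Combining the bounds, tw(G) = 1.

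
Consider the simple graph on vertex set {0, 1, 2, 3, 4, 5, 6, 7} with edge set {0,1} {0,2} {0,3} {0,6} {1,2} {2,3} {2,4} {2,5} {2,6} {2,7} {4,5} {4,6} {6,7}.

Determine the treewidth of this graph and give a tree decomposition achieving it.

Treewidth 2.
One such decomposition:
Bags: B1 = {2, 4, 5}  B2 = {2, 4, 6}  B3 = {0, 2, 6}  B4 = {0, 2, 3}  B5 = {0, 1, 2}  B6 = {2, 6, 7}
Tree: B1–B2, B2–B3, B3–B4, B4–B5, B3–B6

The largest bag has 3 vertices, giving width 2; this decomposition certifies tw(G) ≤ 2. On the other hand G contains the 3-clique {0, 1, 2}. A clique must lie in a single bag of any decomposition, so no decomposition can have width below 2. Therefore the treewidth is 2.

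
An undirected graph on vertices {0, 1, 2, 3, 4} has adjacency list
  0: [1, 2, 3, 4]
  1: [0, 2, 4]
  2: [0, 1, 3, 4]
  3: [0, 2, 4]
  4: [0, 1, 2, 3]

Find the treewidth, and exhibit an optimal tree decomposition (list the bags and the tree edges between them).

Each bag holds 4 vertices, so the decomposition has width 3, which upper-bounds the treewidth. For the lower bound, the 4 vertices {0, 1, 2, 4} are pairwise adjacent, and any tree decomposition puts a clique entirely inside one bag — forcing width ≥ 3. Hence tw(G) = 3 exactly.

Treewidth 3.
One such decomposition:
Bags: B1 = {0, 2, 3, 4}  B2 = {0, 1, 2, 4}
Tree: B1–B2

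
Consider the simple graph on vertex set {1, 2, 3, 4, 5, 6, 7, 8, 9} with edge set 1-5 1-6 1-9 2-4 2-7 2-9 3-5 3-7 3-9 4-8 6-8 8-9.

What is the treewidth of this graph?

A width-3 tree decomposition is:
Bags: B1 = {2, 3, 4, 7}  B2 = {2, 3, 4, 9}  B3 = {3, 4, 8, 9}  B4 = {3, 5, 8, 9}  B5 = {1, 5, 8, 9}  B6 = {1, 5, 6, 8}
Tree: B1–B2, B2–B3, B3–B4, B4–B5, B5–B6
Every bag has size at most 4, so the width is 4 − 1 = 3 and tw(G) ≤ 3. For the lower bound: the 4 vertex sets {2,4,7}, {3}, {9}, {1,5,6,8} are disjoint, each induces a connected subgraph, and every pair is joined by at least one edge of G. Contracting each set to a single vertex therefore yields K_{4} as a minor, and since treewidth is minor-monotone, tw(G) ≥ tw(K_{4}) = 3. The upper and lower bounds meet at 3, so that is the treewidth.

3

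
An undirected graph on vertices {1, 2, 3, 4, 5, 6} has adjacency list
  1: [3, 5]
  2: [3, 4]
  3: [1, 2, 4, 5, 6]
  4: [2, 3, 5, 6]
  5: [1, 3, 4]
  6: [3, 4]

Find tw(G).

2

A width-2 tree decomposition is:
Bags: B1 = {3, 4, 5}  B2 = {2, 3, 4}  B3 = {1, 3, 5}  B4 = {3, 4, 6}
Tree: B1–B2, B1–B3, B1–B4
Every bag has size at most 3, so the width is 3 − 1 = 2 and tw(G) ≤ 2. On the other hand G contains the 3-clique {1, 3, 5}. A clique must lie in a single bag of any decomposition, so no decomposition can have width below 2. Hence tw(G) = 2 exactly.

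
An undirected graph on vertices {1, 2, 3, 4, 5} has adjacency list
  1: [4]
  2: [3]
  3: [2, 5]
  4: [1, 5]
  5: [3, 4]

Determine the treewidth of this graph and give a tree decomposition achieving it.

Treewidth 1.
One such decomposition:
Bags: B1 = {2, 3}  B2 = {3, 5}  B3 = {4, 5}  B4 = {1, 4}
Tree: B1–B2, B2–B3, B3–B4

Each bag holds 2 vertices, so the decomposition has width 1, which upper-bounds the treewidth. Any graph with an edge has treewidth ≥ 1, and G has the edge 3–2. The upper and lower bounds meet at 1, so that is the treewidth.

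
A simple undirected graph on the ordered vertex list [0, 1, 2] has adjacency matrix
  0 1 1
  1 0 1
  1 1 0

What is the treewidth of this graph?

A width-2 tree decomposition is:
Bags: B1 = {0, 1, 2}
Tree: (single bag)
A single bag containing all 3 vertices is trivially a valid decomposition of width 2. Conversely, {0, 1, 2} is a clique of size 3, and the vertices of any clique must share a bag in every tree decomposition; so some bag has ≥ 3 vertices and tw(G) ≥ 2. The upper and lower bounds meet at 2, so that is the treewidth.

2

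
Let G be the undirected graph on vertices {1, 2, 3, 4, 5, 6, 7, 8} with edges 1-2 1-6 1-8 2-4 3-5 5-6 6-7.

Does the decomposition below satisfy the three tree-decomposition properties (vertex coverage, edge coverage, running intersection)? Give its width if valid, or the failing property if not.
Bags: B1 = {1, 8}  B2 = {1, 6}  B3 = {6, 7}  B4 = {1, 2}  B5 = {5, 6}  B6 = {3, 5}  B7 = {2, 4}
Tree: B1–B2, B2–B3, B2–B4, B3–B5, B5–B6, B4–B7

Checking the three conditions: (i) the bags cover all of {1, 2, 3, 4, 5, 6, 7, 8}; (ii) for each edge, some bag contains both endpoints; (iii) the bags containing any fixed vertex form a subtree. All hold, so the decomposition is valid with width 2 − 1 = 1.

Yes; width 1.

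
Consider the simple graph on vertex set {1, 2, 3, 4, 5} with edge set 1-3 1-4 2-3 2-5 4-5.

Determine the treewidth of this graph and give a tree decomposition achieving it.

The largest bag has 3 vertices, giving width 2; this decomposition certifies tw(G) ≤ 2. The edges 2–5–4–1–3–2 form a cycle, so G is not a tree and its treewidth is at least 2. Combining the bounds, tw(G) = 2.

Treewidth 2.
Bags: B1 = {2, 4, 5}  B2 = {1, 2, 4}  B3 = {1, 2, 3}
Tree: B1–B2, B2–B3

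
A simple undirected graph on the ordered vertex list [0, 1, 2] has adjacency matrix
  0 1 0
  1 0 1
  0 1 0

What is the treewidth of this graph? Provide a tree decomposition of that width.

Treewidth 1.
One such decomposition:
Bags: B1 = {0, 1}  B2 = {1, 2}
Tree: B1–B2

Every bag has size at most 2, so the width is 2 − 1 = 1 and tw(G) ≤ 1. G has an edge, so its treewidth is at least 1. Therefore the treewidth is 1.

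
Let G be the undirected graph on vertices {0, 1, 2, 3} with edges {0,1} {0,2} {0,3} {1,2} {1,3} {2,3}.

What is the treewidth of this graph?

A width-3 tree decomposition is:
Bags: B1 = {0, 1, 2, 3}
Tree: (single bag)
A single bag containing all 4 vertices is trivially a valid decomposition of width 3. On the other hand G contains the 4-clique {0, 1, 2, 3}. A clique must lie in a single bag of any decomposition, so no decomposition can have width below 3. The upper and lower bounds meet at 3, so that is the treewidth.

3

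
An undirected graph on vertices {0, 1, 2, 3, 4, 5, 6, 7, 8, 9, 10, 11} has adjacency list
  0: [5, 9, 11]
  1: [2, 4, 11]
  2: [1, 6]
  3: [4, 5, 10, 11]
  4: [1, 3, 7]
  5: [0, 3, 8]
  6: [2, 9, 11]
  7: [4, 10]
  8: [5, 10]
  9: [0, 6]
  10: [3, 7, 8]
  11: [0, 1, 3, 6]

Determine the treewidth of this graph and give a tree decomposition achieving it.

Treewidth 3.
One optimal decomposition is:
Bags: B1 = {0, 2, 6, 9}  B2 = {0, 2, 6, 11}  B3 = {0, 1, 2, 11}  B4 = {0, 1, 5, 11}  B5 = {1, 3, 5, 11}  B6 = {1, 3, 4, 5}  B7 = {3, 4, 5, 8}  B8 = {3, 4, 8, 10}  B9 = {4, 7, 8, 10}
Tree: B1–B2, B2–B3, B3–B4, B4–B5, B5–B6, B6–B7, B7–B8, B8–B9

The largest bag has 4 vertices, giving width 3; this decomposition certifies tw(G) ≤ 3. For the lower bound: the 4 vertex sets {2,6,9}, {0}, {11}, {1,3,4,5} are disjoint, each induces a connected subgraph, and every pair is joined by at least one edge of G. Contracting each set to a single vertex therefore yields K_{4} as a minor, and since treewidth is minor-monotone, tw(G) ≥ tw(K_{4}) = 3. Combining the bounds, tw(G) = 3.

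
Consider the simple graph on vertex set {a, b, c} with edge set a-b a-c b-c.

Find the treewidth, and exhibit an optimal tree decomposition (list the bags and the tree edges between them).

Treewidth 2.
One such decomposition:
Bags: B1 = {a, b, c}
Tree: (single bag)

A single bag containing all 3 vertices is trivially a valid decomposition of width 2. On the other hand G contains the 3-clique {a, b, c}. A clique must lie in a single bag of any decomposition, so no decomposition can have width below 2. Hence tw(G) = 2 exactly.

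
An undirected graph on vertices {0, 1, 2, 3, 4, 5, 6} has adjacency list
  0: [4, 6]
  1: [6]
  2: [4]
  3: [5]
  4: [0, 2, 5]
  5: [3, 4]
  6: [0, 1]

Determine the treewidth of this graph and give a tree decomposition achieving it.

Treewidth 1.
One such decomposition:
Bags: B1 = {0, 4}  B2 = {4, 5}  B3 = {2, 4}  B4 = {0, 6}  B5 = {1, 6}  B6 = {3, 5}
Tree: B1–B2, B2–B3, B1–B4, B4–B5, B2–B6

Every bag has size at most 2, so the width is 2 − 1 = 1 and tw(G) ≤ 1. Since G has at least one edge (e.g. 4–0), it is not an edgeless graph, so tw(G) ≥ 1. Hence tw(G) = 1 exactly.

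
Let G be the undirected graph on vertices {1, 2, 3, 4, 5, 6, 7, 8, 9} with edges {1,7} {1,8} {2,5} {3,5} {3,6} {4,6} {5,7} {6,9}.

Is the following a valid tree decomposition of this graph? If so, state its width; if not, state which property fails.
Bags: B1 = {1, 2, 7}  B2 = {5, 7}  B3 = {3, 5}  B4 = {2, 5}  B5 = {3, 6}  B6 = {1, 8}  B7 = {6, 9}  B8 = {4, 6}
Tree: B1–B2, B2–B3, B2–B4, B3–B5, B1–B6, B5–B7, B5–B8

No — bags containing vertex 2 are not connected in the tree.

A tree decomposition must satisfy three properties: every vertex lies in some bag; for every edge, both endpoints lie together in some bag; and for every vertex, the bags containing it form a connected subtree. Here bags containing vertex 2 are not connected in the tree, so the decomposition is invalid.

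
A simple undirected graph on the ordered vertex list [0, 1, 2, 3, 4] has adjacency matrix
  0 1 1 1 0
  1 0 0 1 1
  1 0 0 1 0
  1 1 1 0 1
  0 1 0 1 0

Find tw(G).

2

A width-2 tree decomposition is:
Bags: B1 = {0, 2, 3}  B2 = {0, 1, 3}  B3 = {1, 3, 4}
Tree: B1–B2, B2–B3
Each bag holds 3 vertices, so the decomposition has width 2, which upper-bounds the treewidth. On the other hand G contains the 3-clique {0, 1, 3}. A clique must lie in a single bag of any decomposition, so no decomposition can have width below 2. Hence tw(G) = 2 exactly.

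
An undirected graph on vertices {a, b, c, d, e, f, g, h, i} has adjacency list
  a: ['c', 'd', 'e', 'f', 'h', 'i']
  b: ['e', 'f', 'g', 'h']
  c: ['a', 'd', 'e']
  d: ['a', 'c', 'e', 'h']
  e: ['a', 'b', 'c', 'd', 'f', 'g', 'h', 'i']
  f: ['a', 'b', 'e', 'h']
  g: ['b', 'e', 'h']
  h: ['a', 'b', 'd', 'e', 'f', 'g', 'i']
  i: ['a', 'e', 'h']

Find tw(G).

A width-3 tree decomposition is:
Bags: B1 = {a, d, e, h}  B2 = {a, e, h, i}  B3 = {a, e, f, h}  B4 = {b, e, f, h}  B5 = {b, e, g, h}  B6 = {a, c, d, e}
Tree: B1–B2, B1–B3, B3–B4, B4–B5, B1–B6
Every bag has size at most 4, so the width is 4 − 1 = 3 and tw(G) ≤ 3. On the other hand G contains the 4-clique {b, e, g, h}. A clique must lie in a single bag of any decomposition, so no decomposition can have width below 3. Therefore the treewidth is 3.

3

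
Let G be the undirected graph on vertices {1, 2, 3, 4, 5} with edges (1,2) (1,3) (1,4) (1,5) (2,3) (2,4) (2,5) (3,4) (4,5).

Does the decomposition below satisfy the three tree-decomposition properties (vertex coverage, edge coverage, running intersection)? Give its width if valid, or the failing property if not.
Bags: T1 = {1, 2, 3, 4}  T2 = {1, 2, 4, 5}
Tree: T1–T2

Checking the three conditions: (i) the bags cover all of {1, 2, 3, 4, 5}; (ii) for each edge, some bag contains both endpoints; (iii) the bags containing any fixed vertex form a subtree. All hold, so the decomposition is valid with width 4 − 1 = 3.

Yes; width 3.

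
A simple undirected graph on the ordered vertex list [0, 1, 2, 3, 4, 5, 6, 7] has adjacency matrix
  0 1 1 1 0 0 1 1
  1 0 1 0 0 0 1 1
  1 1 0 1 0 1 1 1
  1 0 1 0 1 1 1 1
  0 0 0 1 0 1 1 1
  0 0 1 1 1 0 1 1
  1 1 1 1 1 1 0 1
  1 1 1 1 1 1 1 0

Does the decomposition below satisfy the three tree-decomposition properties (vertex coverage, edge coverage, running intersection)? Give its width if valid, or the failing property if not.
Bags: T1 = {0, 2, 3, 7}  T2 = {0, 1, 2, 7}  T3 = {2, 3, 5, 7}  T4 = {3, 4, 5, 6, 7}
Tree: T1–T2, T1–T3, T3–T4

A tree decomposition must satisfy three properties: every vertex lies in some bag; for every edge, both endpoints lie together in some bag; and for every vertex, the bags containing it form a connected subtree. Here edge (6,0) lies in no bag, so the decomposition is invalid.

No — edge (6,0) lies in no bag.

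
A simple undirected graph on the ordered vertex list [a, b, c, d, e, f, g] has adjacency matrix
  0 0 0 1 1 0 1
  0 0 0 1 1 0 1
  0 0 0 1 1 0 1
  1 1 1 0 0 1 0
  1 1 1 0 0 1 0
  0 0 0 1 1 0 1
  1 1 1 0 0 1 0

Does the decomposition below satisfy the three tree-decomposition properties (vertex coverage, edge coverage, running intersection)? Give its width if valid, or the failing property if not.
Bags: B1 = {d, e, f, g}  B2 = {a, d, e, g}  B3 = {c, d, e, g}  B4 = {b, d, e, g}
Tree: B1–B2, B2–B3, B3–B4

Yes; width 3.

Vertex coverage: the bags together contain {a, b, c, d, e, f, g}, the full vertex set. Edge coverage: each edge of G has both endpoints in at least one bag. Running intersection: for every vertex, the bags containing it form a connected subtree. All three properties hold, so this is a valid tree decomposition of width max|bag| − 1 = 3, and hence tw(G) ≤ 3.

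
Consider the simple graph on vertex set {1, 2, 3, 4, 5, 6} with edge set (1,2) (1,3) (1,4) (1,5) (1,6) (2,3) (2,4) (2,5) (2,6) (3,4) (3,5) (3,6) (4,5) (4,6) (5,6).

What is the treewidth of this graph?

5

A width-5 tree decomposition is:
Bags: B1 = {1, 2, 3, 4, 5, 6}
Tree: (single bag)
With just one bag of size 6, the width is 6 − 1 = 5, so tw(G) ≤ 5. Conversely, {1, 2, 3, 4, 5, 6} is a clique of size 6, and the vertices of any clique must share a bag in every tree decomposition; so some bag has ≥ 6 vertices and tw(G) ≥ 5. Combining the bounds, tw(G) = 5.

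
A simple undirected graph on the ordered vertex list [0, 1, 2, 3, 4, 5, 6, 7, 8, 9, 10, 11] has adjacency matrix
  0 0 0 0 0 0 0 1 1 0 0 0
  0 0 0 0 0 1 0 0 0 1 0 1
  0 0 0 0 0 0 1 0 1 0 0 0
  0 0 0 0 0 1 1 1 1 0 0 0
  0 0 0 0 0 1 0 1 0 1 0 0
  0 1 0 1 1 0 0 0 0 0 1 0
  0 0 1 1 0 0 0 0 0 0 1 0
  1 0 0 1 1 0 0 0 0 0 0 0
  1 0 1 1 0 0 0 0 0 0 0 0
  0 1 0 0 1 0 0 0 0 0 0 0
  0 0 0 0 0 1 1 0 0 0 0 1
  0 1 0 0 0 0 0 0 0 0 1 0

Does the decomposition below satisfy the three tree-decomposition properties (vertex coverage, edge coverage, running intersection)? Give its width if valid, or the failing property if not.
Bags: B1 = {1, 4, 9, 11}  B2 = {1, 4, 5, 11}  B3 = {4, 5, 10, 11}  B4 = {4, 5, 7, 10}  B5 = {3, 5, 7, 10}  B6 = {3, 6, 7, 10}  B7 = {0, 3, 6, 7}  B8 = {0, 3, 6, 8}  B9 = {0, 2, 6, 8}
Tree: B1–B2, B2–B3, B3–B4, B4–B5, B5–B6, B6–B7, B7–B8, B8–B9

Yes; width 3.

Vertex coverage: the bags together contain {0, 1, 2, 3, 4, 5, 6, 7, 8, 9, 10, 11}, the full vertex set. Edge coverage: each edge of G has both endpoints in at least one bag. Running intersection: for every vertex, the bags containing it form a connected subtree. All three properties hold, so this is a valid tree decomposition of width max|bag| − 1 = 3, and hence tw(G) ≤ 3.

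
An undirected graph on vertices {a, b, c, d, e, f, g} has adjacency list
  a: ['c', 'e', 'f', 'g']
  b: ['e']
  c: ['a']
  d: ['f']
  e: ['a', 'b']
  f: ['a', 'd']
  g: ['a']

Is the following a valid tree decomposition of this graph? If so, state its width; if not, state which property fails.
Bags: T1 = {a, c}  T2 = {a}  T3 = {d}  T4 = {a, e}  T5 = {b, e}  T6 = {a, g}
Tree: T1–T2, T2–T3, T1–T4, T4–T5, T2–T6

No — vertex f appears in no bag.

A tree decomposition must satisfy three properties: every vertex lies in some bag; for every edge, both endpoints lie together in some bag; and for every vertex, the bags containing it form a connected subtree. Here vertex f appears in no bag, so the decomposition is invalid.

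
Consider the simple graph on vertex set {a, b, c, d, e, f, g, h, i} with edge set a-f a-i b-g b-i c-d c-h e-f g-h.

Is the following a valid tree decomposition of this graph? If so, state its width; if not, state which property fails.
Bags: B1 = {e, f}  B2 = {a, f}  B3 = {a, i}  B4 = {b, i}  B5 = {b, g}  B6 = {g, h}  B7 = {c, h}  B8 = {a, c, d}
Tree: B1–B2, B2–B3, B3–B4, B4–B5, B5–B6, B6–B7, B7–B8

A tree decomposition must satisfy three properties: every vertex lies in some bag; for every edge, both endpoints lie together in some bag; and for every vertex, the bags containing it form a connected subtree. Here bags containing vertex a are not connected in the tree, so the decomposition is invalid.

No — bags containing vertex a are not connected in the tree.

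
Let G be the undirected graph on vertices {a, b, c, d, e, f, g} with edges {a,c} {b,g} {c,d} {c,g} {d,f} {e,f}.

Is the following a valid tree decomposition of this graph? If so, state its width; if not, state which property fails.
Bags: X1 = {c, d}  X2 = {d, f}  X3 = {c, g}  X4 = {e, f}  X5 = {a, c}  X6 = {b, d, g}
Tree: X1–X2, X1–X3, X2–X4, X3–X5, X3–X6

A tree decomposition must satisfy three properties: every vertex lies in some bag; for every edge, both endpoints lie together in some bag; and for every vertex, the bags containing it form a connected subtree. Here bags containing vertex d are not connected in the tree, so the decomposition is invalid.

No — bags containing vertex d are not connected in the tree.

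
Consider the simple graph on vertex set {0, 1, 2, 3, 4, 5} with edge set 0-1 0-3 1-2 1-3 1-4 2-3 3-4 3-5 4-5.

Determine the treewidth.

A width-2 tree decomposition is:
Bags: B1 = {0, 1, 3}  B2 = {1, 2, 3}  B3 = {1, 3, 4}  B4 = {3, 4, 5}
Tree: B1–B2, B1–B3, B3–B4
The largest bag has 3 vertices, giving width 2; this decomposition certifies tw(G) ≤ 2. For the lower bound, the 3 vertices {0, 1, 3} are pairwise adjacent, and any tree decomposition puts a clique entirely inside one bag — forcing width ≥ 2. Combining the bounds, tw(G) = 2.

2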